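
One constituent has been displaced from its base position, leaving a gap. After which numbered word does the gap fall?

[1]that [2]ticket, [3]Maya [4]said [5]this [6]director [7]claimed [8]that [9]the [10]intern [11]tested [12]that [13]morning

The displaced element is "that ticket" (word 2).
It is linked across 2 clause boundaries (Ø → that).
It functions as the direct object of "tested", so the gap sits immediately after word 11 ("tested").
Base order: Maya said this director claimed that the intern tested that ticket that morning.

11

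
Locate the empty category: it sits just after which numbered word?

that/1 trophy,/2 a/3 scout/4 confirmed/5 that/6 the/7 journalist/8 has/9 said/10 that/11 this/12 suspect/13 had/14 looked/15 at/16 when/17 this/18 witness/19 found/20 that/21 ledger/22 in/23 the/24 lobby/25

The displaced element is "that trophy" (word 2).
It is linked across 2 clause boundaries (that → that).
It functions as the object of the preposition "at" of "looked", so the gap sits immediately after word 16 ("at").
Base order: A scout confirmed that the journalist has said that this suspect had looked at that trophy when this witness found that ledger in the lobby.

16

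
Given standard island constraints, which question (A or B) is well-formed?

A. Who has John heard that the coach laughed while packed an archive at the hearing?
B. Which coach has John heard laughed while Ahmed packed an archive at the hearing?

In A, the wh-phrase is extracted from inside an adjunct island (introduced by "while"), which blocks movement.
In B, the extraction path crosses only that-complement boundaries, which are transparent.
So B is grammatical.

B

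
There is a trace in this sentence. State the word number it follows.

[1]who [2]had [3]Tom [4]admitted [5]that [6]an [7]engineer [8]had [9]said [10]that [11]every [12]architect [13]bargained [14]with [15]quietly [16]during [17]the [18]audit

The displaced element is "who" (word 1).
It is linked across 2 clause boundaries (that → that).
It functions as the object of the preposition "with" of "bargained", so the gap sits immediately after word 14 ("with").
Base order: Tom had admitted that an engineer had said that every architect bargained with who quietly during the audit.

14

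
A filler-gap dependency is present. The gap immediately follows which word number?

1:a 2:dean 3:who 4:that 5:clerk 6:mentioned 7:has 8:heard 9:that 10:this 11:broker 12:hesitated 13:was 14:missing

6

The displaced element is "a dean" (word 2).
It is linked across 1 clause boundary (Ø).
It functions as the subject of "heard", so the gap sits immediately after word 6 ("mentioned").
Base order: That clerk mentioned that a dean has heard that this broker hesitated.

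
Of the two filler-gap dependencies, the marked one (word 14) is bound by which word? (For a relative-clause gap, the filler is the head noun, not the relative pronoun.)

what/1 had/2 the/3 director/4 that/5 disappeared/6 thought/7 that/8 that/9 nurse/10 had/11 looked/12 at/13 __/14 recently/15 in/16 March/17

The marked gap is the object of the preposition "at" of "looked".
Its filler is the fronted wh-phrase "what", at word 1.
(The other dependency links word 4 to a gap after word 5.)

1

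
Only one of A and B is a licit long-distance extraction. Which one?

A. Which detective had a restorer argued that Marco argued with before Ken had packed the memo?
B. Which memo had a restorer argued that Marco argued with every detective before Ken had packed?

A

In B, the wh-phrase is extracted from inside an adjunct island (introduced by "before"), which blocks movement.
In A, the extraction path crosses only that-complement boundaries, which are transparent.
So A is grammatical.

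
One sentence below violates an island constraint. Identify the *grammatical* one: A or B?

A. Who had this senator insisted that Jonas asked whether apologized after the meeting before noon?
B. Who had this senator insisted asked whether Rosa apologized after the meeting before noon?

In A, the wh-phrase is extracted from inside a wh-island (introduced by "whether"), which blocks movement.
In B, the extraction path crosses only that-complement boundaries, which are transparent.
So B is grammatical.

B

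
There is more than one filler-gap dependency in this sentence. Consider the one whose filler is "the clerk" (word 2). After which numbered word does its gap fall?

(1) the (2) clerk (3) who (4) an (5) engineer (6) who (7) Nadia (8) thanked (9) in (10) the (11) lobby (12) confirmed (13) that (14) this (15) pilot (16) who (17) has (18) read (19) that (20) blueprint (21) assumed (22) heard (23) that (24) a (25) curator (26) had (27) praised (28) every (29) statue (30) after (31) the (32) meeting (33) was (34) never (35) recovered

The displaced element is "the clerk" (word 2).
It is linked across 2 clause boundaries (that → Ø).
It functions as the subject of "heard", so the gap sits immediately after word 21 ("assumed").
Base order: An engineer who Nadia thanked in the lobby confirmed that this pilot who has read that blueprint assumed that the clerk heard that a curator had praised every statue after the meeting.

21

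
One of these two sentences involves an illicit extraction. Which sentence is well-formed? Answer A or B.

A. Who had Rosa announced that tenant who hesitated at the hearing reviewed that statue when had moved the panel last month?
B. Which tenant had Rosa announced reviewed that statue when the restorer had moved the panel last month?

B

In A, the wh-phrase is extracted from inside an adjunct island (introduced by "when"), which blocks movement.
In B, the extraction path crosses only that-complement boundaries, which are transparent.
So B is grammatical.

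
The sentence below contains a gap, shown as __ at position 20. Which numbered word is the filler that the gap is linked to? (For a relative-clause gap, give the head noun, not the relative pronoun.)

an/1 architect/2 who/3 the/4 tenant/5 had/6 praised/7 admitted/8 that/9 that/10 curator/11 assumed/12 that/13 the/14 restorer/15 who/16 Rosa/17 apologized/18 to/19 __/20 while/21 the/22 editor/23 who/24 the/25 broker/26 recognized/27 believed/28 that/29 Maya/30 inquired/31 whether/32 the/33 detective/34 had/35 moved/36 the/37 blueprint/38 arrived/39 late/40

15

The gap at 20 is the prepositional object of "apologized", inside a relative clause.
The relative pronoun is "who" (word 16); it is bound by the head noun immediately before it.
Its filler is the head noun "restorer", at word 15.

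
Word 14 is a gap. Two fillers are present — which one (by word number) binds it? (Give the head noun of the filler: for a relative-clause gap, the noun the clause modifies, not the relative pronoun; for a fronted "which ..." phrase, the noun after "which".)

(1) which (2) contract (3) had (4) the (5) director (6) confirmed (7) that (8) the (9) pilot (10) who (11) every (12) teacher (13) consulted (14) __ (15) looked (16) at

9

The marked gap is inside the relative clause, the direct object of "consulted".
Its filler is the head noun "pilot" (via "who"), at word 9.
(The other dependency links word 2 to a gap after word 16.)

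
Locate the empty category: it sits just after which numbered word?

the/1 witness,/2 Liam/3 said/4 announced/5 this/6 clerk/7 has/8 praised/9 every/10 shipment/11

The displaced element is "the witness" (word 2).
It is linked across 1 clause boundary (Ø).
It functions as the subject of "announced", so the gap sits immediately after word 4 ("said").
Base order: Liam said that the witness announced this clerk has praised every shipment.

4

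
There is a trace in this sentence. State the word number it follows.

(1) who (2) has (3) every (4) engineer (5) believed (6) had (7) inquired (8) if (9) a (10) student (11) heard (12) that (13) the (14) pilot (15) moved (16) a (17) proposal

5

The displaced element is "who" (word 1).
It is linked across 1 clause boundary (Ø).
It functions as the subject of "inquired", so the gap sits immediately after word 5 ("believed").
Base order: Every engineer has believed that who had inquired if a student heard that the pilot moved a proposal.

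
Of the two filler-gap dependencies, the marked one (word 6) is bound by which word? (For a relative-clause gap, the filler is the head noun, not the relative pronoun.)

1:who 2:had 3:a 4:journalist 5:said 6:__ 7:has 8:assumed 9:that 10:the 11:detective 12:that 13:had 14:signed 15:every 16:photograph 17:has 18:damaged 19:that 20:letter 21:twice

1

The marked gap is the subject of "assumed".
Its filler is the fronted wh-phrase "who", at word 1.
(The other dependency links word 11 to a gap after word 12.)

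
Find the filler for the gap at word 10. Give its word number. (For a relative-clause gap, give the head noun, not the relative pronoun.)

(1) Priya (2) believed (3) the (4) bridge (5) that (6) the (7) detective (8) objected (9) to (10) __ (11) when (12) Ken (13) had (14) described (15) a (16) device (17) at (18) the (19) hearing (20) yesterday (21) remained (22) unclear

The gap at 10 is the prepositional object of "objected", inside a relative clause.
The relative pronoun is "that" (word 5); it is bound by the head noun immediately before it.
Its filler is the head noun "bridge", at word 4.

4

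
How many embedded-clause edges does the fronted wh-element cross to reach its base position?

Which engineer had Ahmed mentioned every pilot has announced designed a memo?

"which engineer" is extracted from the subject of "designed".
Boundaries crossed, outermost first: [Ø], [Ø] — 2 in total.

2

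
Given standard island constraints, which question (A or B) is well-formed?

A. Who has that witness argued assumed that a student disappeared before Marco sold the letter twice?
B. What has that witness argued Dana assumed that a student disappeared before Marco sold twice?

A

In B, the wh-phrase is extracted from inside an adjunct island (introduced by "before"), which blocks movement.
In A, the extraction path crosses only that-complement boundaries, which are transparent.
So A is grammatical.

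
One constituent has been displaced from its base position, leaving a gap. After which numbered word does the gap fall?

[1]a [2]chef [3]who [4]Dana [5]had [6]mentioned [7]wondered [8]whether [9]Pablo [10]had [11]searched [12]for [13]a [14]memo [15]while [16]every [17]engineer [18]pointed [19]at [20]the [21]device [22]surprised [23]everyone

The displaced element is "a chef" (word 2).
It is linked across 1 clause boundary (Ø).
It functions as the subject of "wondered", so the gap sits immediately after word 6 ("mentioned").
Base order: Dana had mentioned that a chef wondered whether Pablo had searched for a memo while every engineer pointed at the device.

6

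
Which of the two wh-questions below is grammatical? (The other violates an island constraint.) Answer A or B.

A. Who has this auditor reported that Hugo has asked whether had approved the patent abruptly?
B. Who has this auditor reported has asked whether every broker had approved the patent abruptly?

B

In A, the wh-phrase is extracted from inside a wh-island (introduced by "whether"), which blocks movement.
In B, the extraction path crosses only that-complement boundaries, which are transparent.
So B is grammatical.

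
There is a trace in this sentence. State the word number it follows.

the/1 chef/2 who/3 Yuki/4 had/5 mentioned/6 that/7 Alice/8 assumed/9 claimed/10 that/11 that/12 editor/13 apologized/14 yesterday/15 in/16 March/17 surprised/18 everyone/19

The displaced element is "the chef" (word 2).
It is linked across 2 clause boundaries (that → Ø).
It functions as the subject of "claimed", so the gap sits immediately after word 9 ("assumed").
Base order: Yuki had mentioned that Alice assumed the chef claimed that that editor apologized yesterday in March.

9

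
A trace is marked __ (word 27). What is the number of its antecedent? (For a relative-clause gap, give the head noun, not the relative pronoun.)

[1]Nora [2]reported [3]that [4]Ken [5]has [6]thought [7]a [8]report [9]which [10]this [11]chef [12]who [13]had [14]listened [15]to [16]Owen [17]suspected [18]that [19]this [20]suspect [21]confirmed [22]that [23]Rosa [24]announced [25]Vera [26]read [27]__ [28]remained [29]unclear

8

The gap at 27 is the object of "read", inside a relative clause.
The relative pronoun is "which" (word 9); it is bound by the head noun immediately before it.
Its filler is the head noun "report", at word 8.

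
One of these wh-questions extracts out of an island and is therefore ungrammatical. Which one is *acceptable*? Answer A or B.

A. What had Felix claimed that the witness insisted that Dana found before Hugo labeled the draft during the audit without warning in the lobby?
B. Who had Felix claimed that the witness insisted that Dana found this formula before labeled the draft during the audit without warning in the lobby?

A

In B, the wh-phrase is extracted from inside an adjunct island (introduced by "before"), which blocks movement.
In A, the extraction path crosses only that-complement boundaries, which are transparent.
So A is grammatical.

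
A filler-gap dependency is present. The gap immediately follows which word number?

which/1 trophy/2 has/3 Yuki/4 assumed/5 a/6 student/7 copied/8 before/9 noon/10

8

The displaced element is "which trophy" (word 2).
It is linked across 1 clause boundary (Ø).
It functions as the direct object of "copied", so the gap sits immediately after word 8 ("copied").
Base order: Yuki has assumed a student copied which trophy before noon.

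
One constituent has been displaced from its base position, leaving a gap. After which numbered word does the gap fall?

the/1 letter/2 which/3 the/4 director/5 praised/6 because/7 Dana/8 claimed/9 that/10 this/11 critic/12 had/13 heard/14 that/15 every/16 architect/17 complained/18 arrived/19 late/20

The displaced element is "the letter" (word 2).
It functions as the direct object of "praised", so the gap sits immediately after word 6 ("praised").
Base order: The director praised the letter because Dana claimed that this critic had heard that every architect complained.

6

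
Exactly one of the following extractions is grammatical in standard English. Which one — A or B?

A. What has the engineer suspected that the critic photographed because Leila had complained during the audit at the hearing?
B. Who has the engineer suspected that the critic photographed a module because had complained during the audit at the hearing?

A

In B, the wh-phrase is extracted from inside an adjunct island (introduced by "because"), which blocks movement.
In A, the extraction path crosses only that-complement boundaries, which are transparent.
So A is grammatical.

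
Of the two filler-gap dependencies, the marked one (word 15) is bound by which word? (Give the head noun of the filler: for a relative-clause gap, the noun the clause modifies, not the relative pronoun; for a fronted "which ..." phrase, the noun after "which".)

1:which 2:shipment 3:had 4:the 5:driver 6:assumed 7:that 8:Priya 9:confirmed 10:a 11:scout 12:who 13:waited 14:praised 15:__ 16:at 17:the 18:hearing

2

The marked gap is the direct object of "praised".
Its filler is the fronted wh-phrase "which shipment", at word 2.
(The other dependency links word 11 to a gap after word 12.)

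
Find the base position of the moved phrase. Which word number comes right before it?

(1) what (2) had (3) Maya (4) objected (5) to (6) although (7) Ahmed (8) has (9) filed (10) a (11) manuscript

5

The displaced element is "what" (word 1).
It functions as the object of the preposition "to" of "objected", so the gap sits immediately after word 5 ("to").
Base order: Maya had objected to what although Ahmed has filed a manuscript.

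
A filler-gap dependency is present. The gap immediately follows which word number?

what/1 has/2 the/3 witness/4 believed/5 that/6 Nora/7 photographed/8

8

The displaced element is "what" (word 1).
It is linked across 1 clause boundary (that).
It functions as the direct object of "photographed", so the gap sits immediately after word 8 ("photographed").
Base order: The witness has believed that Nora photographed what.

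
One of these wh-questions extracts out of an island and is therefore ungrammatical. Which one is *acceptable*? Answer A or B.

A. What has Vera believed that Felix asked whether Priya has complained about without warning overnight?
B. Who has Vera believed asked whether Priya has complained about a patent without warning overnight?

B

In A, the wh-phrase is extracted from inside a wh-island (introduced by "whether"), which blocks movement.
In B, the extraction path crosses only that-complement boundaries, which are transparent.
So B is grammatical.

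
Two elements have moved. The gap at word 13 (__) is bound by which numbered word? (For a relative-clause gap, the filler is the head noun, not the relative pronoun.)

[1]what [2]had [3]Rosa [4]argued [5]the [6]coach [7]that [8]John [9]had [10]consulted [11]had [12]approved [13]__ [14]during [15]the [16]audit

1

The marked gap is the direct object of "approved".
Its filler is the fronted wh-phrase "what", at word 1.
(The other dependency links word 6 to a gap after word 10.)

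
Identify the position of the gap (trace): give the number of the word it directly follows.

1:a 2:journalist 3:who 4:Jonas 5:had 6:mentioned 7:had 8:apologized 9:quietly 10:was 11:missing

6

The displaced element is "a journalist" (word 2).
It is linked across 1 clause boundary (Ø).
It functions as the subject of "apologized", so the gap sits immediately after word 6 ("mentioned").
Base order: Jonas had mentioned that a journalist had apologized quietly.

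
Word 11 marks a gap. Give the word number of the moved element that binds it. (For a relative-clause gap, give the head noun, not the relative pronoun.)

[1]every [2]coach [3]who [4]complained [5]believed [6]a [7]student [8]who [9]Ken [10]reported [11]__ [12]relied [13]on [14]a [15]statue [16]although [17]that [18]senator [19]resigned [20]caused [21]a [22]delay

The gap at 11 is the subject of "relied", inside a relative clause.
The relative pronoun is "who" (word 8); it is bound by the head noun immediately before it.
Its filler is the head noun "student", at word 7.

7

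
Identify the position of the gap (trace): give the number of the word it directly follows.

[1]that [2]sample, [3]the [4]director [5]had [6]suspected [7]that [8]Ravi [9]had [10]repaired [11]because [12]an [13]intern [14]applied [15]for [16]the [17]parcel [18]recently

The displaced element is "that sample" (word 2).
It is linked across 1 clause boundary (that).
It functions as the direct object of "repaired", so the gap sits immediately after word 10 ("repaired").
Base order: The director had suspected that Ravi had repaired that sample because an intern applied for the parcel recently.

10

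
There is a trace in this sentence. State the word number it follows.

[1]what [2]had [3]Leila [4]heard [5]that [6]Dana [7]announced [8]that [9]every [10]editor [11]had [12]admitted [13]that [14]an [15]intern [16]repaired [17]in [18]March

The displaced element is "what" (word 1).
It is linked across 3 clause boundaries (that → that → that).
It functions as the direct object of "repaired", so the gap sits immediately after word 16 ("repaired").
Base order: Leila had heard that Dana announced that every editor had admitted that an intern repaired what in March.

16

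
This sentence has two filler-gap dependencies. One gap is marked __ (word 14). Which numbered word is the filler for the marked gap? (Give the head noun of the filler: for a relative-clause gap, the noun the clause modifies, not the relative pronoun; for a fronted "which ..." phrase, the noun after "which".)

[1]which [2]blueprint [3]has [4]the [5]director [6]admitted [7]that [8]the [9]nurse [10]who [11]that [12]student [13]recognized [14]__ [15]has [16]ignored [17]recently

9

The marked gap is inside the relative clause, the direct object of "recognized".
Its filler is the head noun "nurse" (via "who"), at word 9.
(The other dependency links word 2 to a gap after word 16.)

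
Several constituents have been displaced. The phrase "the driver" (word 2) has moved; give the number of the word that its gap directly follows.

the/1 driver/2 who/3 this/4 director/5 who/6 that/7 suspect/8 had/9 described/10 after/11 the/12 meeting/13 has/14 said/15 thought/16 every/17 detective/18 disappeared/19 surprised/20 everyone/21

15

The displaced element is "the driver" (word 2).
It is linked across 1 clause boundary (Ø).
It functions as the subject of "thought", so the gap sits immediately after word 15 ("said").
Base order: This director who that suspect had described after the meeting has said the driver thought every detective disappeared.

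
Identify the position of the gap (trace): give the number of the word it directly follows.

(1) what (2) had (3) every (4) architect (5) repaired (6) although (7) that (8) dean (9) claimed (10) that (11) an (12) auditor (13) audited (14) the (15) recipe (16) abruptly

The displaced element is "what" (word 1).
It functions as the direct object of "repaired", so the gap sits immediately after word 5 ("repaired").
Base order: Every architect had repaired what although that dean claimed that an auditor audited the recipe abruptly.

5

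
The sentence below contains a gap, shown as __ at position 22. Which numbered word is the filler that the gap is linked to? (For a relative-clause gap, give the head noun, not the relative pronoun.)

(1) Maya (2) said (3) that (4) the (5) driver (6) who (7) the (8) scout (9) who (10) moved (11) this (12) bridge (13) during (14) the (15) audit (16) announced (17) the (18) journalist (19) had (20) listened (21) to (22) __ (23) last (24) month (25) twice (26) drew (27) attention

The gap at 22 is the prepositional object of "listened", inside a relative clause.
The relative pronoun is "who" (word 6); it is bound by the head noun immediately before it.
Its filler is the head noun "driver", at word 5.

5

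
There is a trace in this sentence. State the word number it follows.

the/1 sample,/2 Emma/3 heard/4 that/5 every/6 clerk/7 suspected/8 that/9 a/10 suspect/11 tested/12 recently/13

The displaced element is "the sample" (word 2).
It is linked across 2 clause boundaries (that → that).
It functions as the direct object of "tested", so the gap sits immediately after word 12 ("tested").
Base order: Emma heard that every clerk suspected that a suspect tested the sample recently.

12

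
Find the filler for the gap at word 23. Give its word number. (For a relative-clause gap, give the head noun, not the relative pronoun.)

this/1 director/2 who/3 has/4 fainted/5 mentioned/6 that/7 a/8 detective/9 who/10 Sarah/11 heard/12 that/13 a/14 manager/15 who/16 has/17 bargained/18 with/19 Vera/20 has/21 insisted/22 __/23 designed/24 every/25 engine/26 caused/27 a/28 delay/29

9

The gap at 23 is the subject of "designed", inside a relative clause.
The relative pronoun is "who" (word 10); it is bound by the head noun immediately before it.
Its filler is the head noun "detective", at word 9.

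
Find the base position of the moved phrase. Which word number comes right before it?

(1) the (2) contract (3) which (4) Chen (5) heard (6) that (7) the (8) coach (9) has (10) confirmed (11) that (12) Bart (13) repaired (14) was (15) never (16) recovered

13

The displaced element is "the contract" (word 2).
It is linked across 2 clause boundaries (that → that).
It functions as the direct object of "repaired", so the gap sits immediately after word 13 ("repaired").
Base order: Chen heard that the coach has confirmed that Bart repaired the contract.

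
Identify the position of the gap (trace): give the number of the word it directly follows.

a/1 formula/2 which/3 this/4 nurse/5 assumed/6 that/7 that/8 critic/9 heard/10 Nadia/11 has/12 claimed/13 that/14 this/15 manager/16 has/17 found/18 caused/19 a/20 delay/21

18

The displaced element is "a formula" (word 2).
It is linked across 3 clause boundaries (that → Ø → that).
It functions as the direct object of "found", so the gap sits immediately after word 18 ("found").
Base order: This nurse assumed that that critic heard Nadia has claimed that this manager has found a formula.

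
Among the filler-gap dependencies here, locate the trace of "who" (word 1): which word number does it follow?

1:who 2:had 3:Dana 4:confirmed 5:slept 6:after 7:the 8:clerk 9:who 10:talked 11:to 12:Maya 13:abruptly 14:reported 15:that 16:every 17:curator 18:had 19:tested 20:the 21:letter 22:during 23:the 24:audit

4

The displaced element is "who" (word 1).
It is linked across 1 clause boundary (Ø).
It functions as the subject of "slept", so the gap sits immediately after word 4 ("confirmed").
Base order: Dana had confirmed who slept after the clerk who talked to Maya abruptly reported that every curator had tested the letter during the audit.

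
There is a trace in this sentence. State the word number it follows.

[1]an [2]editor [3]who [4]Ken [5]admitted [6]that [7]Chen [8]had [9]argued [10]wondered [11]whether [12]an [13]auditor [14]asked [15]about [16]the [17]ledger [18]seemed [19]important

9

The displaced element is "an editor" (word 2).
It is linked across 2 clause boundaries (that → Ø).
It functions as the subject of "wondered", so the gap sits immediately after word 9 ("argued").
Base order: Ken admitted that Chen had argued that an editor wondered whether an auditor asked about the ledger.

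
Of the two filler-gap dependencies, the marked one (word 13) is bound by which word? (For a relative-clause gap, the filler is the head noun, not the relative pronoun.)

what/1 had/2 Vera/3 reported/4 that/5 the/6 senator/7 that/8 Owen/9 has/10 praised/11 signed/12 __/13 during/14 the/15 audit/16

1

The marked gap is the direct object of "signed".
Its filler is the fronted wh-phrase "what", at word 1.
(The other dependency links word 7 to a gap after word 11.)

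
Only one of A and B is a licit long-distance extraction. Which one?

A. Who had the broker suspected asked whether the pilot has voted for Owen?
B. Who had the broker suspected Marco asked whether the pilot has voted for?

In B, the wh-phrase is extracted from inside a wh-island (introduced by "whether"), which blocks movement.
In A, the extraction path crosses only that-complement boundaries, which are transparent.
So A is grammatical.

A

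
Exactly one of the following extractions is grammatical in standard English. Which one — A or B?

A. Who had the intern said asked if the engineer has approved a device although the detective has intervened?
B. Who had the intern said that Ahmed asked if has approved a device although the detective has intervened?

In B, the wh-phrase is extracted from inside a wh-island (introduced by "if"), which blocks movement.
In A, the extraction path crosses only that-complement boundaries, which are transparent.
So A is grammatical.

A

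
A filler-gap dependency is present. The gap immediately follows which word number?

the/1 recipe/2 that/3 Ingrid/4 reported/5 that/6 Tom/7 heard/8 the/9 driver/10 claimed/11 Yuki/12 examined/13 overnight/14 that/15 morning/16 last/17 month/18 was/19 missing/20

13

The displaced element is "the recipe" (word 2).
It is linked across 3 clause boundaries (that → Ø → Ø).
It functions as the direct object of "examined", so the gap sits immediately after word 13 ("examined").
Base order: Ingrid reported that Tom heard the driver claimed Yuki examined the recipe overnight that morning last month.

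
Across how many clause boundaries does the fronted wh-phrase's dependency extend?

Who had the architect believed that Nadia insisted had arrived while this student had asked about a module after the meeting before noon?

"who" is extracted from the subject of "arrived".
Boundaries crossed, outermost first: [that], [Ø] — 2 in total.

2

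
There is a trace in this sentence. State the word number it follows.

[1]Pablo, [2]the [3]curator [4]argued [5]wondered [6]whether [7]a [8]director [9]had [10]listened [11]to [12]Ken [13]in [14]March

4

The displaced element is "Pablo" (word 1).
It is linked across 1 clause boundary (Ø).
It functions as the subject of "wondered", so the gap sits immediately after word 4 ("argued").
Base order: The curator argued that Pablo wondered whether a director had listened to Ken in March.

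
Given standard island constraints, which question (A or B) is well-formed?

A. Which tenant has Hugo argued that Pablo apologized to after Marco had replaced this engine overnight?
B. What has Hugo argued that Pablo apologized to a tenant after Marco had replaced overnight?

A

In B, the wh-phrase is extracted from inside an adjunct island (introduced by "after"), which blocks movement.
In A, the extraction path crosses only that-complement boundaries, which are transparent.
So A is grammatical.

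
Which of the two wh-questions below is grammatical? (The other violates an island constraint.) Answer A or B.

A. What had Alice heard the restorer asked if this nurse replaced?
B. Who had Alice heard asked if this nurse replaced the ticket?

B

In A, the wh-phrase is extracted from inside a wh-island (introduced by "if"), which blocks movement.
In B, the extraction path crosses only that-complement boundaries, which are transparent.
So B is grammatical.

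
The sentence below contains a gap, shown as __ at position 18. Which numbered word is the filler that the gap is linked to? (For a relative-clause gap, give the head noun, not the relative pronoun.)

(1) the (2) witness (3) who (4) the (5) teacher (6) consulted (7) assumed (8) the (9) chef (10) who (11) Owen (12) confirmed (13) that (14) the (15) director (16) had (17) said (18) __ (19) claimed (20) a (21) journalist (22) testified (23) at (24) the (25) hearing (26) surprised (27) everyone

The gap at 18 is the subject of "claimed", inside a relative clause.
The relative pronoun is "who" (word 10); it is bound by the head noun immediately before it.
Its filler is the head noun "chef", at word 9.

9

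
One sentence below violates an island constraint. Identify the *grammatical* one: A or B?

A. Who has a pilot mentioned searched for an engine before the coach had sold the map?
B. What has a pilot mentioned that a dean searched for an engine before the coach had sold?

In B, the wh-phrase is extracted from inside an adjunct island (introduced by "before"), which blocks movement.
In A, the extraction path crosses only that-complement boundaries, which are transparent.
So A is grammatical.

A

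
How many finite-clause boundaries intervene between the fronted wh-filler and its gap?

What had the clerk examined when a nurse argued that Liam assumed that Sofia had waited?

"what" originates inside the matrix clause — no clause boundary is crossed.

0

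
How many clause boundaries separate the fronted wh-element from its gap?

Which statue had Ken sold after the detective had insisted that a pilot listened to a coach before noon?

0

"which statue" originates inside the matrix clause — no clause boundary is crossed.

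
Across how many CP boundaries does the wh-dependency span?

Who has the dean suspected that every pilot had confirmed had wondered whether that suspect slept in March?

"who" is extracted from the subject of "wondered".
Boundaries crossed, outermost first: [that], [Ø] — 2 in total.

2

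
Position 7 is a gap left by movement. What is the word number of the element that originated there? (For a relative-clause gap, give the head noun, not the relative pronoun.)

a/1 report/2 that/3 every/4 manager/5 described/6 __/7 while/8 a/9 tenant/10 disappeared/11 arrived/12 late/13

2

The gap at 7 is the object of "described", inside a relative clause.
The relative pronoun is "that" (word 3); it is bound by the head noun immediately before it.
Its filler is the head noun "report", at word 2.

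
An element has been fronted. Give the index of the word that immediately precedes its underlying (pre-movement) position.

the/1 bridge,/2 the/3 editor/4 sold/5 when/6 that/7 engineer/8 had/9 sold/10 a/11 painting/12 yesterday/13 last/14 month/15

5

The displaced element is "the bridge" (word 2).
It functions as the direct object of "sold", so the gap sits immediately after word 5 ("sold").
Base order: The editor sold the bridge when that engineer had sold a painting yesterday last month.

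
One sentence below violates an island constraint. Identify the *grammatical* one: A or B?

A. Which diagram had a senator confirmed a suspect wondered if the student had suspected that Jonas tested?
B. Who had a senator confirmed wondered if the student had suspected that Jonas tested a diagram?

In A, the wh-phrase is extracted from inside a wh-island (introduced by "if"), which blocks movement.
In B, the extraction path crosses only that-complement boundaries, which are transparent.
So B is grammatical.

B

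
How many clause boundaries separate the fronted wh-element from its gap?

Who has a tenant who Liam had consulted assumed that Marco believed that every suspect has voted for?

2

"who" is extracted from the PP object of "voted".
Boundaries crossed, outermost first: [that], [that] — 2 in total.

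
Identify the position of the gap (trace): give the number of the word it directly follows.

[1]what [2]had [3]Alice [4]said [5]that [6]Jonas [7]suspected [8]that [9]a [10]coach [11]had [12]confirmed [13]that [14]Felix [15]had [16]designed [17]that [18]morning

16

The displaced element is "what" (word 1).
It is linked across 3 clause boundaries (that → that → that).
It functions as the direct object of "designed", so the gap sits immediately after word 16 ("designed").
Base order: Alice had said that Jonas suspected that a coach had confirmed that Felix had designed what that morning.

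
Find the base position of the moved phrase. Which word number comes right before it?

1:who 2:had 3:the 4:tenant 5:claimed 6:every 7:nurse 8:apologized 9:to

The displaced element is "who" (word 1).
It is linked across 1 clause boundary (Ø).
It functions as the object of the preposition "to" of "apologized", so the gap sits immediately after word 9 ("to").
Base order: The tenant had claimed every nurse apologized to who.

9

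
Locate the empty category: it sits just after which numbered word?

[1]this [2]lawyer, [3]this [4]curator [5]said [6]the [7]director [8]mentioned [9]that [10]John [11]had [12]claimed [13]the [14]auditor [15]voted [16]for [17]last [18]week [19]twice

16

The displaced element is "this lawyer" (word 2).
It is linked across 3 clause boundaries (Ø → that → Ø).
It functions as the object of the preposition "for" of "voted", so the gap sits immediately after word 16 ("for").
Base order: This curator said the director mentioned that John had claimed the auditor voted for this lawyer last week twice.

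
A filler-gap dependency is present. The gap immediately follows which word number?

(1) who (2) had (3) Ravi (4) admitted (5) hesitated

4

The displaced element is "who" (word 1).
It is linked across 1 clause boundary (Ø).
It functions as the subject of "hesitated", so the gap sits immediately after word 4 ("admitted").
Base order: Ravi had admitted that who hesitated.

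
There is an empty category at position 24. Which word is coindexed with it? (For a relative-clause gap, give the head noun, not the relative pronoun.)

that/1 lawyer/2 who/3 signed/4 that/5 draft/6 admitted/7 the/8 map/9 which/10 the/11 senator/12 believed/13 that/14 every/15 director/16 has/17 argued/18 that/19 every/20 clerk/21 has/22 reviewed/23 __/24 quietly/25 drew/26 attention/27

9

The gap at 24 is the object of "reviewed", inside a relative clause.
The relative pronoun is "which" (word 10); it is bound by the head noun immediately before it.
Its filler is the head noun "map", at word 9.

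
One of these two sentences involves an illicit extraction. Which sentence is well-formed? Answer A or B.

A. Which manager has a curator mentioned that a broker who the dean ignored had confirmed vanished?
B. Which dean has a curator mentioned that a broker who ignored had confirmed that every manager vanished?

In B, the wh-phrase is extracted from inside a complex-NP island (relative clause) (introduced by "who"), which blocks movement.
In A, the extraction path crosses only that-complement boundaries, which are transparent.
So A is grammatical.

A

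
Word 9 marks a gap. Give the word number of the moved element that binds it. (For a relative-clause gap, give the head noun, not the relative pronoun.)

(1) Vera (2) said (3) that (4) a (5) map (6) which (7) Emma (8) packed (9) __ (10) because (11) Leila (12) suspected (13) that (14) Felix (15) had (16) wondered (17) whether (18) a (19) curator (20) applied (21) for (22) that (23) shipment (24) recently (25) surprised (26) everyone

The gap at 9 is the object of "packed", inside a relative clause.
The relative pronoun is "which" (word 6); it is bound by the head noun immediately before it.
Its filler is the head noun "map", at word 5.

5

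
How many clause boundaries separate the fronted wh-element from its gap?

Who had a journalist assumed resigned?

"who" is extracted from the subject of "resigned".
Boundaries crossed, outermost first: [Ø] — 1 in total.

1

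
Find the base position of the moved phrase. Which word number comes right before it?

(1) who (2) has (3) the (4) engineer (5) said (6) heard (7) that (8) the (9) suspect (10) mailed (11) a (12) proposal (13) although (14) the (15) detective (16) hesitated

5

The displaced element is "who" (word 1).
It is linked across 1 clause boundary (Ø).
It functions as the subject of "heard", so the gap sits immediately after word 5 ("said").
Base order: The engineer has said who heard that the suspect mailed a proposal although the detective hesitated.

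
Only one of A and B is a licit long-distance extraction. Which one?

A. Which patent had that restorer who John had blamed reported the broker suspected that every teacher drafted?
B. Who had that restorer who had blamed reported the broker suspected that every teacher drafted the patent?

A

In B, the wh-phrase is extracted from inside a complex-NP island (relative clause) (introduced by "who"), which blocks movement.
In A, the extraction path crosses only that-complement boundaries, which are transparent.
So A is grammatical.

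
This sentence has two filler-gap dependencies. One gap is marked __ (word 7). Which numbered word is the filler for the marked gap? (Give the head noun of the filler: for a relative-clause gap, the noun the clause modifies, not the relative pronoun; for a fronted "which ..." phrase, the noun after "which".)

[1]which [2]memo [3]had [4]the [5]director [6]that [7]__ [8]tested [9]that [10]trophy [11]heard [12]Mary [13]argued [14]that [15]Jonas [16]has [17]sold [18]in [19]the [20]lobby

The marked gap is inside the relative clause, the subject of "tested".
Its filler is the head noun "director" (via "that"), at word 5.
(The other dependency links word 2 to a gap after word 17.)

5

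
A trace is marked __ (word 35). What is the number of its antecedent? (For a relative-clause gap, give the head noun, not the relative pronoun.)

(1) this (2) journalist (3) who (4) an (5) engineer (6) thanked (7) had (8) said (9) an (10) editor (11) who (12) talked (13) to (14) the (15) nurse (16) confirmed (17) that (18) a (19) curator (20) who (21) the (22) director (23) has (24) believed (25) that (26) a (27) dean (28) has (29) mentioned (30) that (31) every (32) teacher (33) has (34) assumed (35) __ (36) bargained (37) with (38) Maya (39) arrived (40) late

The gap at 35 is the subject of "bargained", inside a relative clause.
The relative pronoun is "who" (word 20); it is bound by the head noun immediately before it.
Its filler is the head noun "curator", at word 19.

19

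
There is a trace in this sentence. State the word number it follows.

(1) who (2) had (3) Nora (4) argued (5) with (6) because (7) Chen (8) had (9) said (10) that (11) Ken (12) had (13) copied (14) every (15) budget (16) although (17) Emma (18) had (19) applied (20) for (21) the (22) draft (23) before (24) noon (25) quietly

5

The displaced element is "who" (word 1).
It functions as the object of the preposition "with" of "argued", so the gap sits immediately after word 5 ("with").
Base order: Nora had argued with who because Chen had said that Ken had copied every budget although Emma had applied for the draft before noon quietly.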